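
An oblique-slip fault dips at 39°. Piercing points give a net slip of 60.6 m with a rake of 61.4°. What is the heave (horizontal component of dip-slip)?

dip-slip = net slip × sin(rake) = 60.6 m × sin(61.4°) = 53.21 m
heave = dip-slip × cos(dip) = 53.21 × cos(39°) = 41.3 m

41.3 m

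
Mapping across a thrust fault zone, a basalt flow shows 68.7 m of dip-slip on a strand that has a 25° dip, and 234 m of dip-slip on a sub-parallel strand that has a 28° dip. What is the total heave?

heave_A = 68.7 × cos(25°) = 62.26 m
heave_B = 234 × cos(28°) = 206.6 m
total = 62.26 + 206.6 = 269 m

269 m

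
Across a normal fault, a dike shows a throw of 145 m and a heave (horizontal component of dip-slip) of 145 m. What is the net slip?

205 m

net slip = √(throw² + heave²) = √(145² + 145²) = 205 m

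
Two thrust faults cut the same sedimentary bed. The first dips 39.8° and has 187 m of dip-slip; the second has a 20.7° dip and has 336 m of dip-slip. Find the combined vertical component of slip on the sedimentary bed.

throw_A = 187 × sin(39.8°) = 119.7 m
throw_B = 336 × sin(20.7°) = 118.8 m
total = 119.7 + 118.8 = 238 m

238 m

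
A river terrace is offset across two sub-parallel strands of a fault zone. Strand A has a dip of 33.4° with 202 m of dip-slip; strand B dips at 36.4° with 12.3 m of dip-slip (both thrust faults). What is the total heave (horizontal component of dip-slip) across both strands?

179 m

heave_A = 202 × cos(33.4°) = 168.6 m
heave_B = 12.3 × cos(36.4°) = 9.900 m
total = 168.6 + 9.900 = 179 m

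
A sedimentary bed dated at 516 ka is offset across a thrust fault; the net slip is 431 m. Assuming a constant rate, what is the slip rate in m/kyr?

0.835 m/kyr

rate = 431 m / 516 ka = 0.000835 m/yr = 0.835 m/kyr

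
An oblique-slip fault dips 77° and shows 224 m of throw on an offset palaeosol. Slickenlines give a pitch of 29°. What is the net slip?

474 m

dip-slip = throw / sin(dip) = 224 / sin(77°) = 229.9 m
net slip = dip-slip / sin(rake) = 229.9 / sin(29°) = 474 m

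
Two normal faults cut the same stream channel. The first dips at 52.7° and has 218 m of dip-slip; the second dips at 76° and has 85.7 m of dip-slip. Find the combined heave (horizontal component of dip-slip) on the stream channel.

heave_A = 218 × cos(52.7°) = 132.1 m
heave_B = 85.7 × cos(76°) = 20.73 m
total = 132.1 + 20.73 = 153 m

153 m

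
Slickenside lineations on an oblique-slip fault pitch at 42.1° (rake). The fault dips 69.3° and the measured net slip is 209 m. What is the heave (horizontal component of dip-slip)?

49.5 m

dip-slip = net slip × sin(rake) = 209 m × sin(42.1°) = 140.1 m
heave = dip-slip × cos(dip) = 140.1 × cos(69.3°) = 49.5 m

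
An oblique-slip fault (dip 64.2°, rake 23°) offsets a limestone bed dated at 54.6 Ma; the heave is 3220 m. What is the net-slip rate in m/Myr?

dip-slip = heave / cos(dip) = 3220 / cos(64.2°) = 7398 m
net slip = dip-slip / sin(rake) = 7398 / sin(23°) = 18930 m
rate = 18930 m / 54.6 Ma = 0.000347 m/yr = 347 m/Myr

347 m/Myr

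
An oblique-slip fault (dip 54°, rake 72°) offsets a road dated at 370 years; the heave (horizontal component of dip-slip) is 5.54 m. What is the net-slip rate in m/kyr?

dip-slip = heave / cos(dip) = 5.54 / cos(54°) = 9.425 m
net slip = dip-slip / sin(rake) = 9.425 / sin(72°) = 9.910 m
rate = 9.910 m / 370 years = 0.0268 m/yr = 26.8 m/kyr

26.8 m/kyr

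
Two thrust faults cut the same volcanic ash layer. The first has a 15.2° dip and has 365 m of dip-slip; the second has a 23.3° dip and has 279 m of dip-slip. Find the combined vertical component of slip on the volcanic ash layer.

206 m

throw_A = 365 × sin(15.2°) = 95.70 m
throw_B = 279 × sin(23.3°) = 110.4 m
total = 95.70 + 110.4 = 206 m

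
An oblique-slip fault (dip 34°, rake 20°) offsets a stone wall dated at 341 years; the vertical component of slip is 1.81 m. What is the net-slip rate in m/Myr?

27800 m/Myr

dip-slip = throw / sin(dip) = 1.81 / sin(34°) = 3.237 m
net slip = dip-slip / sin(rake) = 3.237 / sin(20°) = 9.464 m
rate = 9.464 m / 341 years = 0.0278 m/yr = 27800 m/Myr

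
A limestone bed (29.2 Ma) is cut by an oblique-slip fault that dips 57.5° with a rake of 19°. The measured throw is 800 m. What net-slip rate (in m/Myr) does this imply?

dip-slip = throw / sin(dip) = 800 / sin(57.5°) = 948.6 m
net slip = dip-slip / sin(rake) = 948.6 / sin(19°) = 2914 m
rate = 2914 m / 29.2 Ma = 0.0000998 m/yr = 99.8 m/Myr

99.8 m/Myr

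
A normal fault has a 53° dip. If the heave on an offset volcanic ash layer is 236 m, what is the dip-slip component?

392 m

dip-slip = heave / cos(dip) = 236 / cos(53°) = 392 m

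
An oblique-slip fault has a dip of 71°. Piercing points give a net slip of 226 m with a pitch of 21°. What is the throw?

76.6 m

dip-slip = net slip × sin(rake) = 226 m × sin(21°) = 80.99 m
throw = dip-slip × sin(dip) = 80.99 × sin(71°) = 76.6 m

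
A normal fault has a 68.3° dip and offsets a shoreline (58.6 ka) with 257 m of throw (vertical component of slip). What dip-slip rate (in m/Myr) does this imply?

4720 m/Myr

dip-slip = throw / sin(dip) = 257 m / sin(68.3°) = 276.6 m
rate = 276.6 m / 58.6 ka = 0.00472 m/yr = 4720 m/Myr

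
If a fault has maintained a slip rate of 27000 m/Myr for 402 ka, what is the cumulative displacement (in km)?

10.9 km

slip = rate × time = 27000 m/Myr × 402 ka = 10900 m = 10.9 km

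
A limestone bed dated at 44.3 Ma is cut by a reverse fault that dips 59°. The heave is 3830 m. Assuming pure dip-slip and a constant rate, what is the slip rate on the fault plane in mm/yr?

dip-slip = heave / cos(dip) = 3830 m / cos(59°) = 7436 m
rate = 7436 m / 44.3 Ma = 0.000168 m/yr = 0.168 mm/yr

0.168 mm/yr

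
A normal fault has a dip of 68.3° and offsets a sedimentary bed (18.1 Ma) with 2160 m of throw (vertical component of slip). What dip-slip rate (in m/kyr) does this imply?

0.128 m/kyr

dip-slip = throw / sin(dip) = 2160 m / sin(68.3°) = 2325 m
rate = 2325 m / 18.1 Ma = 0.000128 m/yr = 0.128 m/kyr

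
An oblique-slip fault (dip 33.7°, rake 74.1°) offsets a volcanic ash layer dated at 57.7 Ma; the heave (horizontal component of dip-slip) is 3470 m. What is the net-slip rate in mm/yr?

dip-slip = heave / cos(dip) = 3470 / cos(33.7°) = 4171 m
net slip = dip-slip / sin(rake) = 4171 / sin(74.1°) = 4337 m
rate = 4337 m / 57.7 Ma = 0.0000752 m/yr = 0.0752 mm/yr

0.0752 mm/yr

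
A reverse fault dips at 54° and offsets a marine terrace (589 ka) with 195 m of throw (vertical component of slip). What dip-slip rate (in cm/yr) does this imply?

dip-slip = throw / sin(dip) = 195 m / sin(54°) = 241 m
rate = 241 m / 589 ka = 0.000409 m/yr = 0.0409 cm/yr

0.0409 cm/yr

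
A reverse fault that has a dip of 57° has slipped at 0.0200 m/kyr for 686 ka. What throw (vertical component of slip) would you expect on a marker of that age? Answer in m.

dip-slip = rate × time = 0.0200 m/kyr × 686 ka = 13.72 m
throw = dip-slip × sin(dip) = 13.72 × sin(57°) = 11.5 m

11.5 m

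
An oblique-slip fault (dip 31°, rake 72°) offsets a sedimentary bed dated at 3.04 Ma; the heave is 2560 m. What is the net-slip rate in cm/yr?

0.103 cm/yr

dip-slip = heave / cos(dip) = 2560 / cos(31°) = 2987 m
net slip = dip-slip / sin(rake) = 2987 / sin(72°) = 3140 m
rate = 3140 m / 3.04 Ma = 0.00103 m/yr = 0.103 cm/yr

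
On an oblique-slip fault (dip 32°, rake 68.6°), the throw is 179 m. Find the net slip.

dip-slip = throw / sin(dip) = 179 / sin(32°) = 337.8 m
net slip = dip-slip / sin(rake) = 337.8 / sin(68.6°) = 363 m

363 m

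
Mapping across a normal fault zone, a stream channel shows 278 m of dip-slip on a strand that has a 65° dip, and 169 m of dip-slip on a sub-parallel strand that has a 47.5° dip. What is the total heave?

heave_A = 278 × cos(65°) = 117.5 m
heave_B = 169 × cos(47.5°) = 114.2 m
total = 117.5 + 114.2 = 232 m

232 m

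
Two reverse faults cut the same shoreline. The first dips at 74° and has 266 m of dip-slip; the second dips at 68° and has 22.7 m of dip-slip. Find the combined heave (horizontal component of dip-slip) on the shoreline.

81.8 m

heave_A = 266 × cos(74°) = 73.32 m
heave_B = 22.7 × cos(68°) = 8.504 m
total = 73.32 + 8.504 = 81.8 m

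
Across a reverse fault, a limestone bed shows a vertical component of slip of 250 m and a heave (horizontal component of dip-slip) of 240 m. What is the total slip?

net slip = √(throw² + heave²) = √(250² + 240²) = 347 m

347 m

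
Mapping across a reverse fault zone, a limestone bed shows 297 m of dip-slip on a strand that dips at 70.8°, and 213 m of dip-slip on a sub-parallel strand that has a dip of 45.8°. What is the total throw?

throw_A = 297 × sin(70.8°) = 280.5 m
throw_B = 213 × sin(45.8°) = 152.7 m
total = 280.5 + 152.7 = 433 m

433 m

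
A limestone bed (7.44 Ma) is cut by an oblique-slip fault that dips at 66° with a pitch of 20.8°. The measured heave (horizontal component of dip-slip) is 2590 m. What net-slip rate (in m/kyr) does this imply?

2.41 m/kyr

dip-slip = heave / cos(dip) = 2590 / cos(66°) = 6368 m
net slip = dip-slip / sin(rake) = 6368 / sin(20.8°) = 17930 m
rate = 17930 m / 7.44 Ma = 0.00241 m/yr = 2.41 m/kyr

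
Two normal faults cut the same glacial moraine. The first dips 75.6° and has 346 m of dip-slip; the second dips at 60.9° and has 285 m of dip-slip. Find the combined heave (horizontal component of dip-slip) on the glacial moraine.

225 m

heave_A = 346 × cos(75.6°) = 86.05 m
heave_B = 285 × cos(60.9°) = 138.6 m
total = 86.05 + 138.6 = 225 m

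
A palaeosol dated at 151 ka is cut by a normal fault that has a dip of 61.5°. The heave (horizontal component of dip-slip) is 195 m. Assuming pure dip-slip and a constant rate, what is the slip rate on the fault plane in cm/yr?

0.271 cm/yr

dip-slip = heave / cos(dip) = 195 m / cos(61.5°) = 408.7 m
rate = 408.7 m / 151 ka = 0.00271 m/yr = 0.271 cm/yr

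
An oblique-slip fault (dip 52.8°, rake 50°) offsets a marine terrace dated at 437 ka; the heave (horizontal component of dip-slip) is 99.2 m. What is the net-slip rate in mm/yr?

dip-slip = heave / cos(dip) = 99.2 / cos(52.8°) = 164.1 m
net slip = dip-slip / sin(rake) = 164.1 / sin(50°) = 214.2 m
rate = 214.2 m / 437 ka = 0.000490 m/yr = 0.490 mm/yr

0.490 mm/yr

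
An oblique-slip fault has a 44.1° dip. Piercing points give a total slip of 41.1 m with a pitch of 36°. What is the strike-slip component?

strike-slip = net slip × cos(rake) = 41.1 m × cos(36°) = 33.3 m

33.3 m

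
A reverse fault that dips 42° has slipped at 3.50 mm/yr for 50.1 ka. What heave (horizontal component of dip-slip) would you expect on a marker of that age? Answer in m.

dip-slip = rate × time = 3.50 mm/yr × 50.1 ka = 175.3 m
heave = dip-slip × cos(dip) = 175.3 × cos(42°) = 130 m

130 m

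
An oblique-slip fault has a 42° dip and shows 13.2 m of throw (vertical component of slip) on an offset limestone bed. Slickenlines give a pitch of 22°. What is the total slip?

dip-slip = throw / sin(dip) = 13.2 / sin(42°) = 19.73 m
net slip = dip-slip / sin(rake) = 19.73 / sin(22°) = 52.7 m

52.7 m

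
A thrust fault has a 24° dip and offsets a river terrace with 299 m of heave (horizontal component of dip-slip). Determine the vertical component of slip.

133 m

throw = heave × tan(dip) = 299 × tan(24°) = 133 m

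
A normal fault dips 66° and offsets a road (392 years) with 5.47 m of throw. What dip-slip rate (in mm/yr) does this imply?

15.3 mm/yr

dip-slip = throw / sin(dip) = 5.47 m / sin(66°) = 5.988 m
rate = 5.988 m / 392 years = 0.0153 m/yr = 15.3 mm/yr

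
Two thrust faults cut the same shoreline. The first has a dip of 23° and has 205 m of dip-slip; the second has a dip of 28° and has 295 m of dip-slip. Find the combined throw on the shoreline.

219 m

throw_A = 205 × sin(23°) = 80.10 m
throw_B = 295 × sin(28°) = 138.5 m
total = 80.10 + 138.5 = 219 m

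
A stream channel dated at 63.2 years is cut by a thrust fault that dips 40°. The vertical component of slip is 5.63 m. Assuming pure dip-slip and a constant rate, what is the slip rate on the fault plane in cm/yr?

13.9 cm/yr

dip-slip = throw / sin(dip) = 5.63 m / sin(40°) = 8.759 m
rate = 8.759 m / 63.2 years = 0.139 m/yr = 13.9 cm/yr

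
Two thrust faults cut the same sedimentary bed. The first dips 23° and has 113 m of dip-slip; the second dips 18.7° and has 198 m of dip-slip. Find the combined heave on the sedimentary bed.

292 m

heave_A = 113 × cos(23°) = 104 m
heave_B = 198 × cos(18.7°) = 187.5 m
total = 104 + 187.5 = 292 m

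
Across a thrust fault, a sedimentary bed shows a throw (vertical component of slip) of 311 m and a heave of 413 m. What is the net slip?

net slip = √(throw² + heave²) = √(311² + 413²) = 517 m

517 m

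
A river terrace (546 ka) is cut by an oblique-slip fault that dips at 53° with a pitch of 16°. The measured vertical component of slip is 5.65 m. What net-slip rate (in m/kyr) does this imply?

0.0470 m/kyr

dip-slip = throw / sin(dip) = 5.65 / sin(53°) = 7.075 m
net slip = dip-slip / sin(rake) = 7.075 / sin(16°) = 25.67 m
rate = 25.67 m / 546 ka = 0.0000470 m/yr = 0.0470 m/kyr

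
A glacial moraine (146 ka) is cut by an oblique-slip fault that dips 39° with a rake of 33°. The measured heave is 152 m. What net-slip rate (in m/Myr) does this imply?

2460 m/Myr

dip-slip = heave / cos(dip) = 152 / cos(39°) = 195.6 m
net slip = dip-slip / sin(rake) = 195.6 / sin(33°) = 359.1 m
rate = 359.1 m / 146 ka = 0.00246 m/yr = 2460 m/Myr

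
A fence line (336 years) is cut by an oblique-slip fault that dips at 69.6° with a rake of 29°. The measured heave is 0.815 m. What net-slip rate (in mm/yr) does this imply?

14.4 mm/yr

dip-slip = heave / cos(dip) = 0.815 / cos(69.6°) = 2.338 m
net slip = dip-slip / sin(rake) = 2.338 / sin(29°) = 4.823 m
rate = 4.823 m / 336 years = 0.0144 m/yr = 14.4 mm/yr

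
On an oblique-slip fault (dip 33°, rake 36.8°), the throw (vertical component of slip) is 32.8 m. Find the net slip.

101 m

dip-slip = throw / sin(dip) = 32.8 / sin(33°) = 60.22 m
net slip = dip-slip / sin(rake) = 60.22 / sin(36.8°) = 101 m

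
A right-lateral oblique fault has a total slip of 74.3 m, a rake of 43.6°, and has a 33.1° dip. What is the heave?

dip-slip = net slip × sin(rake) = 74.3 m × sin(43.6°) = 51.24 m
heave = dip-slip × cos(dip) = 51.24 × cos(33.1°) = 42.9 m

42.9 m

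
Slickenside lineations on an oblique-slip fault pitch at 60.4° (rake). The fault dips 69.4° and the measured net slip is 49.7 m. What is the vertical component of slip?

dip-slip = net slip × sin(rake) = 49.7 m × sin(60.4°) = 43.21 m
throw = dip-slip × sin(dip) = 43.21 × sin(69.4°) = 40.5 m

40.5 m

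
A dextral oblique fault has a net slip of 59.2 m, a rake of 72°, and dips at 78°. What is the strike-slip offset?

strike-slip = net slip × cos(rake) = 59.2 m × cos(72°) = 18.3 m

18.3 m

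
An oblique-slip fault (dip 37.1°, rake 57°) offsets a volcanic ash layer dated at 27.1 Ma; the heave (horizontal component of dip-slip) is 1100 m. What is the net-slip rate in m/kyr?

dip-slip = heave / cos(dip) = 1100 / cos(37.1°) = 1379 m
net slip = dip-slip / sin(rake) = 1379 / sin(57°) = 1644 m
rate = 1644 m / 27.1 Ma = 0.0000607 m/yr = 0.0607 m/kyr

0.0607 m/kyr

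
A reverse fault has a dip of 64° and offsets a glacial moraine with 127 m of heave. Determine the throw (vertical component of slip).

throw = heave × tan(dip) = 127 × tan(64°) = 260 m

260 m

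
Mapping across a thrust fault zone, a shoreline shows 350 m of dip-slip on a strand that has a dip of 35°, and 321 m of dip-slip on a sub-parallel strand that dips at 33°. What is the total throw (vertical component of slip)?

376 m

throw_A = 350 × sin(35°) = 200.8 m
throw_B = 321 × sin(33°) = 174.8 m
total = 200.8 + 174.8 = 376 m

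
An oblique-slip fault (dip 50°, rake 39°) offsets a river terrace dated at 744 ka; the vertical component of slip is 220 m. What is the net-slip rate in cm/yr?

0.0613 cm/yr

dip-slip = throw / sin(dip) = 220 / sin(50°) = 287.2 m
net slip = dip-slip / sin(rake) = 287.2 / sin(39°) = 456.3 m
rate = 456.3 m / 744 ka = 0.000613 m/yr = 0.0613 cm/yr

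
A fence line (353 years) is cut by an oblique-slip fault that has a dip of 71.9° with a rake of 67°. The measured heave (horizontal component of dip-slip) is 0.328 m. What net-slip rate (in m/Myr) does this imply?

dip-slip = heave / cos(dip) = 0.328 / cos(71.9°) = 1.056 m
net slip = dip-slip / sin(rake) = 1.056 / sin(67°) = 1.147 m
rate = 1.147 m / 353 years = 0.00325 m/yr = 3250 m/Myr

3250 m/Myr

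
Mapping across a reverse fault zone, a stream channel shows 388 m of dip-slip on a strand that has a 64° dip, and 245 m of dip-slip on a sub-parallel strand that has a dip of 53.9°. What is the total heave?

314 m

heave_A = 388 × cos(64°) = 170.1 m
heave_B = 245 × cos(53.9°) = 144.4 m
total = 170.1 + 144.4 = 314 m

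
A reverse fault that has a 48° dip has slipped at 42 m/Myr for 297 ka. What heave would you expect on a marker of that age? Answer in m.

8.35 m

dip-slip = rate × time = 42 m/Myr × 297 ka = 12.47 m
heave = dip-slip × cos(dip) = 12.47 × cos(48°) = 8.35 m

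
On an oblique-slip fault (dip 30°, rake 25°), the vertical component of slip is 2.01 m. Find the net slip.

dip-slip = throw / sin(dip) = 2.01 / sin(30°) = 4.020 m
net slip = dip-slip / sin(rake) = 4.020 / sin(25°) = 9.51 m

9.51 m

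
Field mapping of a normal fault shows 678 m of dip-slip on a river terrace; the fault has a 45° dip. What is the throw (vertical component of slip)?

479 m

throw = dip-slip × sin(dip) = 678 m × sin(45°) = 479 m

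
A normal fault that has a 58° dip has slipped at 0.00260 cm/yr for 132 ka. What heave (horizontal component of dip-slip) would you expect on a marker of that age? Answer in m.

1.82 m

dip-slip = rate × time = 0.00260 cm/yr × 132 ka = 3.432 m
heave = dip-slip × cos(dip) = 3.432 × cos(58°) = 1.82 m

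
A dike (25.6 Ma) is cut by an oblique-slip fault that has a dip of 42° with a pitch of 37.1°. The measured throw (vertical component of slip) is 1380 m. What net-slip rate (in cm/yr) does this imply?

0.0134 cm/yr

dip-slip = throw / sin(dip) = 1380 / sin(42°) = 2062 m
net slip = dip-slip / sin(rake) = 2062 / sin(37.1°) = 3419 m
rate = 3419 m / 25.6 Ma = 0.000134 m/yr = 0.0134 cm/yr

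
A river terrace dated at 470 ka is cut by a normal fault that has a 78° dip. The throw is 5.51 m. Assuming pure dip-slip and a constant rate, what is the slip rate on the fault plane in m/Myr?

dip-slip = throw / sin(dip) = 5.51 m / sin(78°) = 5.633 m
rate = 5.633 m / 470 ka = 0.0000120 m/yr = 12 m/Myr

12 m/Myr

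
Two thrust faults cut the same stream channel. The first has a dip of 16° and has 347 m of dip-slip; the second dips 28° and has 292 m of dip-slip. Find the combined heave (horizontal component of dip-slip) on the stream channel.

heave_A = 347 × cos(16°) = 333.6 m
heave_B = 292 × cos(28°) = 257.8 m
total = 333.6 + 257.8 = 591 m

591 m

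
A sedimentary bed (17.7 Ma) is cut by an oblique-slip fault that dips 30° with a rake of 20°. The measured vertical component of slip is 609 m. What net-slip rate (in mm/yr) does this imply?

dip-slip = throw / sin(dip) = 609 / sin(30°) = 1218 m
net slip = dip-slip / sin(rake) = 1218 / sin(20°) = 3561 m
rate = 3561 m / 17.7 Ma = 0.000201 m/yr = 0.201 mm/yr

0.201 mm/yr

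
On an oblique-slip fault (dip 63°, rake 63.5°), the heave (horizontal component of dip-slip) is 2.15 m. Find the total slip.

5.29 m

dip-slip = heave / cos(dip) = 2.15 / cos(63°) = 4.736 m
net slip = dip-slip / sin(rake) = 4.736 / sin(63.5°) = 5.29 m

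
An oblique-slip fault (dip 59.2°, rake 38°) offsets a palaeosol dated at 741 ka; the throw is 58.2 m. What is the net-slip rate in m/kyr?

dip-slip = throw / sin(dip) = 58.2 / sin(59.2°) = 67.76 m
net slip = dip-slip / sin(rake) = 67.76 / sin(38°) = 110.1 m
rate = 110.1 m / 741 ka = 0.000149 m/yr = 0.149 m/kyr

0.149 m/kyr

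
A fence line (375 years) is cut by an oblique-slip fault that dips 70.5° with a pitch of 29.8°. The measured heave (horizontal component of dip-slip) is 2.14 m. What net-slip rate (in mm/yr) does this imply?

34.4 mm/yr

dip-slip = heave / cos(dip) = 2.14 / cos(70.5°) = 6.411 m
net slip = dip-slip / sin(rake) = 6.411 / sin(29.8°) = 12.90 m
rate = 12.90 m / 375 years = 0.0344 m/yr = 34.4 mm/yr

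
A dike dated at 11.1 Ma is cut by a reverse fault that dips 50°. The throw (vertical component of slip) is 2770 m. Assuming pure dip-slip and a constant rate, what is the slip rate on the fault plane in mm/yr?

dip-slip = throw / sin(dip) = 2770 m / sin(50°) = 3616 m
rate = 3616 m / 11.1 Ma = 0.000326 m/yr = 0.326 mm/yr

0.326 mm/yr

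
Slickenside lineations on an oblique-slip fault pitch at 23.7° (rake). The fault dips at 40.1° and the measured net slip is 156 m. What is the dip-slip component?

dip-slip = net slip × sin(rake) = 156 m × sin(23.7°) = 62.7 m

62.7 m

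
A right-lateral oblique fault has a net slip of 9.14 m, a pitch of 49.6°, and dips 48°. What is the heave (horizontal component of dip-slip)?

4.66 m

dip-slip = net slip × sin(rake) = 9.14 m × sin(49.6°) = 6.960 m
heave = dip-slip × cos(dip) = 6.960 × cos(48°) = 4.66 m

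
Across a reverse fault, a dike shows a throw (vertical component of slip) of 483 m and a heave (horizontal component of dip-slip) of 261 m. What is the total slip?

net slip = √(throw² + heave²) = √(483² + 261²) = 549 m

549 m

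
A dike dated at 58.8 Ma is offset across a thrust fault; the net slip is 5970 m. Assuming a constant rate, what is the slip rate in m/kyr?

0.102 m/kyr

rate = 5970 m / 58.8 Ma = 0.000102 m/yr = 0.102 m/kyr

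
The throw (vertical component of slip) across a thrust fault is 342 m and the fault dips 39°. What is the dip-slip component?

543 m

dip-slip = throw / sin(dip) = 342 / sin(39°) = 543 m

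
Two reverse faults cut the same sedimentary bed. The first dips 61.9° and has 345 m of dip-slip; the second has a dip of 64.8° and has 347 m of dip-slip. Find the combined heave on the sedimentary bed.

heave_A = 345 × cos(61.9°) = 162.5 m
heave_B = 347 × cos(64.8°) = 147.7 m
total = 162.5 + 147.7 = 310 m

310 m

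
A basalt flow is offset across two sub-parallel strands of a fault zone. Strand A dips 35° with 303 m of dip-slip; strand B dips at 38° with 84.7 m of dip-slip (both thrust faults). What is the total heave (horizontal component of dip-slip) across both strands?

heave_A = 303 × cos(35°) = 248.2 m
heave_B = 84.7 × cos(38°) = 66.74 m
total = 248.2 + 66.74 = 315 m

315 m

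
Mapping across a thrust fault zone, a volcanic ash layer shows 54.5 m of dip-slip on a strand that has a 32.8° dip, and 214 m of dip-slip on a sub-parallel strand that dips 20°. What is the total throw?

103 m

throw_A = 54.5 × sin(32.8°) = 29.52 m
throw_B = 214 × sin(20°) = 73.19 m
total = 29.52 + 73.19 = 103 m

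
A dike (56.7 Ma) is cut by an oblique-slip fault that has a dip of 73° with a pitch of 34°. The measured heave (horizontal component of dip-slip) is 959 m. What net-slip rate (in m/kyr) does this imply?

0.103 m/kyr

dip-slip = heave / cos(dip) = 959 / cos(73°) = 3280 m
net slip = dip-slip / sin(rake) = 3280 / sin(34°) = 5866 m
rate = 5866 m / 56.7 Ma = 0.000103 m/yr = 0.103 m/kyr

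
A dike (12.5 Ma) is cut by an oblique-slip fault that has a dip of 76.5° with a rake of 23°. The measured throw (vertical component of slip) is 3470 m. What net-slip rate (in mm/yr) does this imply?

0.731 mm/yr

dip-slip = throw / sin(dip) = 3470 / sin(76.5°) = 3569 m
net slip = dip-slip / sin(rake) = 3569 / sin(23°) = 9133 m
rate = 9133 m / 12.5 Ma = 0.000731 m/yr = 0.731 mm/yr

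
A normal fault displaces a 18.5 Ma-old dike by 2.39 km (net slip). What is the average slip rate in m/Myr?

rate = 2.39 km / 18.5 Ma = 0.000129 m/yr = 129 m/Myr

129 m/Myr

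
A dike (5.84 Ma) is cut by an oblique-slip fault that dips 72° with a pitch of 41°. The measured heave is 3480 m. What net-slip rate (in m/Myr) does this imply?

dip-slip = heave / cos(dip) = 3480 / cos(72°) = 11260 m
net slip = dip-slip / sin(rake) = 11260 / sin(41°) = 17170 m
rate = 17170 m / 5.84 Ma = 0.00294 m/yr = 2940 m/Myr

2940 m/Myr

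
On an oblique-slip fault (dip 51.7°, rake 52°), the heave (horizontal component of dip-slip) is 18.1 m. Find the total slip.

dip-slip = heave / cos(dip) = 18.1 / cos(51.7°) = 29.20 m
net slip = dip-slip / sin(rake) = 29.20 / sin(52°) = 37.1 m

37.1 m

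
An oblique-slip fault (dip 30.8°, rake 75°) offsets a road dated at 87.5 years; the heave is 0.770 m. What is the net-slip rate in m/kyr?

10.6 m/kyr

dip-slip = heave / cos(dip) = 0.770 / cos(30.8°) = 0.8964 m
net slip = dip-slip / sin(rake) = 0.8964 / sin(75°) = 0.9281 m
rate = 0.9281 m / 87.5 years = 0.0106 m/yr = 10.6 m/kyr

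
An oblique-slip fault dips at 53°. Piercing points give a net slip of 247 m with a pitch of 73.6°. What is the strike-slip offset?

strike-slip = net slip × cos(rake) = 247 m × cos(73.6°) = 69.7 m

69.7 m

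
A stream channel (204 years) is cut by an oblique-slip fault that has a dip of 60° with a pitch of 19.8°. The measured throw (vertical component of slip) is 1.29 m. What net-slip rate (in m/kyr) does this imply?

dip-slip = throw / sin(dip) = 1.29 / sin(60°) = 1.490 m
net slip = dip-slip / sin(rake) = 1.490 / sin(19.8°) = 4.397 m
rate = 4.397 m / 204 years = 0.0216 m/yr = 21.6 m/kyr

21.6 m/kyr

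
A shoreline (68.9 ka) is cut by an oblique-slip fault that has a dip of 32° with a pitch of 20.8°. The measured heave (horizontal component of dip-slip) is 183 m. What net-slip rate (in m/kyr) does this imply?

8.82 m/kyr

dip-slip = heave / cos(dip) = 183 / cos(32°) = 215.8 m
net slip = dip-slip / sin(rake) = 215.8 / sin(20.8°) = 607.7 m
rate = 607.7 m / 68.9 ka = 0.00882 m/yr = 8.82 m/kyr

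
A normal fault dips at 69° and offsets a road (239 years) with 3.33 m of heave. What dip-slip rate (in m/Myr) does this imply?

dip-slip = heave / cos(dip) = 3.33 m / cos(69°) = 9.292 m
rate = 9.292 m / 239 years = 0.0389 m/yr = 38900 m/Myr

38900 m/Myr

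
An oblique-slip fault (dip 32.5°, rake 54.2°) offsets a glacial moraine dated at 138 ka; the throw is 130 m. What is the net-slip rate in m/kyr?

dip-slip = throw / sin(dip) = 130 / sin(32.5°) = 242 m
net slip = dip-slip / sin(rake) = 242 / sin(54.2°) = 298.3 m
rate = 298.3 m / 138 ka = 0.00216 m/yr = 2.16 m/kyr

2.16 m/kyr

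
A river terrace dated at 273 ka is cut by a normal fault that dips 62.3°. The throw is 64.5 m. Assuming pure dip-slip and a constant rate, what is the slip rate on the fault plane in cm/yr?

dip-slip = throw / sin(dip) = 64.5 m / sin(62.3°) = 72.85 m
rate = 72.85 m / 273 ka = 0.000267 m/yr = 0.0267 cm/yr

0.0267 cm/yr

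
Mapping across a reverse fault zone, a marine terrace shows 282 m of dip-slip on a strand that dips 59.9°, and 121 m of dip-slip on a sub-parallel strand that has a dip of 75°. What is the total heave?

heave_A = 282 × cos(59.9°) = 141.4 m
heave_B = 121 × cos(75°) = 31.32 m
total = 141.4 + 31.32 = 173 m

173 m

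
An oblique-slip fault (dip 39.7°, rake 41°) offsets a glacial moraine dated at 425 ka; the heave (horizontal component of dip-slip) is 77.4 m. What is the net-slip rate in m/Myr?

361 m/Myr

dip-slip = heave / cos(dip) = 77.4 / cos(39.7°) = 100.6 m
net slip = dip-slip / sin(rake) = 100.6 / sin(41°) = 153.3 m
rate = 153.3 m / 425 ka = 0.000361 m/yr = 361 m/Myr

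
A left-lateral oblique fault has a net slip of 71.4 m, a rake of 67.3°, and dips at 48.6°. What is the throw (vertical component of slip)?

49.4 m

dip-slip = net slip × sin(rake) = 71.4 m × sin(67.3°) = 65.87 m
throw = dip-slip × sin(dip) = 65.87 × sin(48.6°) = 49.4 m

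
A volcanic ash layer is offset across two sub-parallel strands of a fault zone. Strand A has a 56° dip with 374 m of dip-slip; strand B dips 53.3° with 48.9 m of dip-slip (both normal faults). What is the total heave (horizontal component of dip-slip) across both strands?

heave_A = 374 × cos(56°) = 209.1 m
heave_B = 48.9 × cos(53.3°) = 29.22 m
total = 209.1 + 29.22 = 238 m

238 m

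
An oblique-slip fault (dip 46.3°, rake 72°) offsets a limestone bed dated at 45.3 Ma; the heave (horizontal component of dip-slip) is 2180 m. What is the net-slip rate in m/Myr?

dip-slip = heave / cos(dip) = 2180 / cos(46.3°) = 3155 m
net slip = dip-slip / sin(rake) = 3155 / sin(72°) = 3318 m
rate = 3318 m / 45.3 Ma = 0.0000732 m/yr = 73.2 m/Myr

73.2 m/Myr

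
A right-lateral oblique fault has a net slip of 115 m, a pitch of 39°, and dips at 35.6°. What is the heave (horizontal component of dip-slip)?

dip-slip = net slip × sin(rake) = 115 m × sin(39°) = 72.37 m
heave = dip-slip × cos(dip) = 72.37 × cos(35.6°) = 58.8 m

58.8 m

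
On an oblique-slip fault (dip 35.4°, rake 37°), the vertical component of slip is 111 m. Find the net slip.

dip-slip = throw / sin(dip) = 111 / sin(35.4°) = 191.6 m
net slip = dip-slip / sin(rake) = 191.6 / sin(37°) = 318 m

318 m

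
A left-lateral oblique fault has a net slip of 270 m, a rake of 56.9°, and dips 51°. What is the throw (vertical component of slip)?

dip-slip = net slip × sin(rake) = 270 m × sin(56.9°) = 226.2 m
throw = dip-slip × sin(dip) = 226.2 × sin(51°) = 176 m

176 m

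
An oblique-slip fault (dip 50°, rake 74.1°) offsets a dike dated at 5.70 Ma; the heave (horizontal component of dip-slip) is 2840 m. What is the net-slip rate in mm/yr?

dip-slip = heave / cos(dip) = 2840 / cos(50°) = 4418 m
net slip = dip-slip / sin(rake) = 4418 / sin(74.1°) = 4594 m
rate = 4594 m / 5.70 Ma = 0.000806 m/yr = 0.806 mm/yr

0.806 mm/yr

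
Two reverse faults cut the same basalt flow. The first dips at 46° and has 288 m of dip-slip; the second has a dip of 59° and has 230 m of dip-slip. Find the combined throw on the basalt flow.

throw_A = 288 × sin(46°) = 207.2 m
throw_B = 230 × sin(59°) = 197.1 m
total = 207.2 + 197.1 = 404 m

404 m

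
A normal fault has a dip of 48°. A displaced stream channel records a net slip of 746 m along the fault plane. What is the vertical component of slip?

throw = dip-slip × sin(dip) = 746 m × sin(48°) = 554 m

554 m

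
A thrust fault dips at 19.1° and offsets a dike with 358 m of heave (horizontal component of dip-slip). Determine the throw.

124 m

throw = heave × tan(dip) = 358 × tan(19.1°) = 124 m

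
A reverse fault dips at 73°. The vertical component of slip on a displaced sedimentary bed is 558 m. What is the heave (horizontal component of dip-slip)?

heave = throw / tan(dip) = 558 / tan(73°) = 171 m

171 m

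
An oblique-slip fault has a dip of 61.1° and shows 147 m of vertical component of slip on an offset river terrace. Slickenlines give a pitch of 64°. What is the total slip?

187 m

dip-slip = throw / sin(dip) = 147 / sin(61.1°) = 167.9 m
net slip = dip-slip / sin(rake) = 167.9 / sin(64°) = 187 m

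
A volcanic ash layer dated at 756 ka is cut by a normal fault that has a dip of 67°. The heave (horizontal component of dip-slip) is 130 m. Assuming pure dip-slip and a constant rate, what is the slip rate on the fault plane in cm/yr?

0.0440 cm/yr

dip-slip = heave / cos(dip) = 130 m / cos(67°) = 332.7 m
rate = 332.7 m / 756 ka = 0.000440 m/yr = 0.0440 cm/yr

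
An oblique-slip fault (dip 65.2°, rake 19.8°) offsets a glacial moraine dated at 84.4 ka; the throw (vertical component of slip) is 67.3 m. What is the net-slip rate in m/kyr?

2.59 m/kyr

dip-slip = throw / sin(dip) = 67.3 / sin(65.2°) = 74.14 m
net slip = dip-slip / sin(rake) = 74.14 / sin(19.8°) = 218.9 m
rate = 218.9 m / 84.4 ka = 0.00259 m/yr = 2.59 m/kyr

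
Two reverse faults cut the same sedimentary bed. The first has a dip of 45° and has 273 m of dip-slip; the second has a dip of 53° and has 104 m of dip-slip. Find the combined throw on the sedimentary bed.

276 m

throw_A = 273 × sin(45°) = 193 m
throw_B = 104 × sin(53°) = 83.06 m
total = 193 + 83.06 = 276 m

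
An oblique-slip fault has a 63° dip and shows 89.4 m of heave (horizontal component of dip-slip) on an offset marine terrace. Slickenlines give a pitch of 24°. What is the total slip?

484 m

dip-slip = heave / cos(dip) = 89.4 / cos(63°) = 196.9 m
net slip = dip-slip / sin(rake) = 196.9 / sin(24°) = 484 m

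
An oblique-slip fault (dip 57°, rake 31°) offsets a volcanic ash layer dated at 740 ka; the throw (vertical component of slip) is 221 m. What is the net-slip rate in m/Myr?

691 m/Myr

dip-slip = throw / sin(dip) = 221 / sin(57°) = 263.5 m
net slip = dip-slip / sin(rake) = 263.5 / sin(31°) = 511.6 m
rate = 511.6 m / 740 ka = 0.000691 m/yr = 691 m/Myr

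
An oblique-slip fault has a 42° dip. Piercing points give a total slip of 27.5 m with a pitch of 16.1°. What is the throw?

dip-slip = net slip × sin(rake) = 27.5 m × sin(16.1°) = 7.626 m
throw = dip-slip × sin(dip) = 7.626 × sin(42°) = 5.10 m

5.10 m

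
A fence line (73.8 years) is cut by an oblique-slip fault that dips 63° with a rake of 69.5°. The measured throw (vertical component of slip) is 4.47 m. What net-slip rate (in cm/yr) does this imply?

dip-slip = throw / sin(dip) = 4.47 / sin(63°) = 5.017 m
net slip = dip-slip / sin(rake) = 5.017 / sin(69.5°) = 5.356 m
rate = 5.356 m / 73.8 years = 0.0726 m/yr = 7.26 cm/yr

7.26 cm/yr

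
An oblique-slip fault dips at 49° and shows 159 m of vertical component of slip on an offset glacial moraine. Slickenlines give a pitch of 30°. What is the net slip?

421 m

dip-slip = throw / sin(dip) = 159 / sin(49°) = 210.7 m
net slip = dip-slip / sin(rake) = 210.7 / sin(30°) = 421 m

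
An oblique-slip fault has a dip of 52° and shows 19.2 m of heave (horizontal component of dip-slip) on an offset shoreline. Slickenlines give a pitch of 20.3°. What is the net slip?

89.9 m

dip-slip = heave / cos(dip) = 19.2 / cos(52°) = 31.19 m
net slip = dip-slip / sin(rake) = 31.19 / sin(20.3°) = 89.9 m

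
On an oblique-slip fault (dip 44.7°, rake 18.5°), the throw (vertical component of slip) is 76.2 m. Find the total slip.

dip-slip = throw / sin(dip) = 76.2 / sin(44.7°) = 108.3 m
net slip = dip-slip / sin(rake) = 108.3 / sin(18.5°) = 341 m

341 m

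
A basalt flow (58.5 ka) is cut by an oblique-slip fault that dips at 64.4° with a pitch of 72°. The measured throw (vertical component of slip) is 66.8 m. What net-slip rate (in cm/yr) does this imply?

0.133 cm/yr

dip-slip = throw / sin(dip) = 66.8 / sin(64.4°) = 74.07 m
net slip = dip-slip / sin(rake) = 74.07 / sin(72°) = 77.88 m
rate = 77.88 m / 58.5 ka = 0.00133 m/yr = 0.133 cm/yr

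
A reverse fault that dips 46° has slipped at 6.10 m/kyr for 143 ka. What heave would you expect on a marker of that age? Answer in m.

606 m

dip-slip = rate × time = 6.10 m/kyr × 143 ka = 872.3 m
heave = dip-slip × cos(dip) = 872.3 × cos(46°) = 606 m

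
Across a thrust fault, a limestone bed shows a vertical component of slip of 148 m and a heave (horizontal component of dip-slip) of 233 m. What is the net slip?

276 m

net slip = √(throw² + heave²) = √(148² + 233²) = 276 m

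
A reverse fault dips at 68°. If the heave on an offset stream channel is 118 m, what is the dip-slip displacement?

315 m

dip-slip = heave / cos(dip) = 118 / cos(68°) = 315 m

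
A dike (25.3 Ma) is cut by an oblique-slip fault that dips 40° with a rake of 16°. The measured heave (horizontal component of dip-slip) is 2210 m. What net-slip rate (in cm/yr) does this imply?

0.0414 cm/yr

dip-slip = heave / cos(dip) = 2210 / cos(40°) = 2885 m
net slip = dip-slip / sin(rake) = 2885 / sin(16°) = 10470 m
rate = 10470 m / 25.3 Ma = 0.000414 m/yr = 0.0414 cm/yr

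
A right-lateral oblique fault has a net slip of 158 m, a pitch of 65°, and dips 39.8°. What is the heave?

110 m

dip-slip = net slip × sin(rake) = 158 m × sin(65°) = 143.2 m
heave = dip-slip × cos(dip) = 143.2 × cos(39.8°) = 110 m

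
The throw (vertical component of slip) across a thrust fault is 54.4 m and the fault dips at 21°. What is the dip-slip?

152 m

dip-slip = throw / sin(dip) = 54.4 / sin(21°) = 152 m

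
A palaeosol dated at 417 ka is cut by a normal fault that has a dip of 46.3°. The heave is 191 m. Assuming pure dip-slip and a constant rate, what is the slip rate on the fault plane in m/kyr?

0.663 m/kyr

dip-slip = heave / cos(dip) = 191 m / cos(46.3°) = 276.5 m
rate = 276.5 m / 417 ka = 0.000663 m/yr = 0.663 m/kyr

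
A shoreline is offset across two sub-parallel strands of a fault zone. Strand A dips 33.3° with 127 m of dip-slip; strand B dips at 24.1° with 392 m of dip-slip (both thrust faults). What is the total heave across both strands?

heave_A = 127 × cos(33.3°) = 106.1 m
heave_B = 392 × cos(24.1°) = 357.8 m
total = 106.1 + 357.8 = 464 m

464 m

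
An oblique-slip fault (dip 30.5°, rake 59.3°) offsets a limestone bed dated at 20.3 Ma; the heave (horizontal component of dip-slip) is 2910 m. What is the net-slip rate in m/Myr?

dip-slip = heave / cos(dip) = 2910 / cos(30.5°) = 3377 m
net slip = dip-slip / sin(rake) = 3377 / sin(59.3°) = 3928 m
rate = 3928 m / 20.3 Ma = 0.000193 m/yr = 193 m/Myr

193 m/Myr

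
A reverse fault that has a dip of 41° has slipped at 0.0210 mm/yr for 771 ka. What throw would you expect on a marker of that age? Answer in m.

10.6 m

dip-slip = rate × time = 0.0210 mm/yr × 771 ka = 16.19 m
throw = dip-slip × sin(dip) = 16.19 × sin(41°) = 10.6 m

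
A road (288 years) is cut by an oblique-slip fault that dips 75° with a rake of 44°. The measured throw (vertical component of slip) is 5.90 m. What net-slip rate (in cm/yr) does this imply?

3.05 cm/yr

dip-slip = throw / sin(dip) = 5.90 / sin(75°) = 6.108 m
net slip = dip-slip / sin(rake) = 6.108 / sin(44°) = 8.793 m
rate = 8.793 m / 288 years = 0.0305 m/yr = 3.05 cm/yr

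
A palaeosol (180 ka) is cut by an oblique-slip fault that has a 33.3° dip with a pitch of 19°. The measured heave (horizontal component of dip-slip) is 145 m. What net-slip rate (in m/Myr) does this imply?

dip-slip = heave / cos(dip) = 145 / cos(33.3°) = 173.5 m
net slip = dip-slip / sin(rake) = 173.5 / sin(19°) = 532.9 m
rate = 532.9 m / 180 ka = 0.00296 m/yr = 2960 m/Myr

2960 m/Myr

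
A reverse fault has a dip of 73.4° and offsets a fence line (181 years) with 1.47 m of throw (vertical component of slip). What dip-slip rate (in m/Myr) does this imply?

dip-slip = throw / sin(dip) = 1.47 m / sin(73.4°) = 1.534 m
rate = 1.534 m / 181 years = 0.00847 m/yr = 8470 m/Myr

8470 m/Myr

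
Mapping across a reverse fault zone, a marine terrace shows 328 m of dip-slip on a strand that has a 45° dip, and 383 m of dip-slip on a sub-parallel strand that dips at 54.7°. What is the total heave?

heave_A = 328 × cos(45°) = 231.9 m
heave_B = 383 × cos(54.7°) = 221.3 m
total = 231.9 + 221.3 = 453 m

453 m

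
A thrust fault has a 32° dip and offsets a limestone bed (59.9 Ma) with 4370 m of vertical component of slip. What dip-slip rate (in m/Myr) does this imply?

138 m/Myr

dip-slip = throw / sin(dip) = 4370 m / sin(32°) = 8247 m
rate = 8247 m / 59.9 Ma = 0.000138 m/yr = 138 m/Myr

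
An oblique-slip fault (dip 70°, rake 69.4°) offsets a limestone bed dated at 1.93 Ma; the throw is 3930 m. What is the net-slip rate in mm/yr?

2.31 mm/yr

dip-slip = throw / sin(dip) = 3930 / sin(70°) = 4182 m
net slip = dip-slip / sin(rake) = 4182 / sin(69.4°) = 4468 m
rate = 4468 m / 1.93 Ma = 0.00231 m/yr = 2.31 mm/yr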